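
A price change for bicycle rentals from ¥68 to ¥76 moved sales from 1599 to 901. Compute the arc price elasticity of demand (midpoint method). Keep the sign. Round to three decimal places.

ΔQ = 901 − 1599 = -698; ΔP = 76 − 68 = 8.
Midpoints: P̄ = 72.00, Q̄ = 1250.0.
ε = (ΔQ/ΔP)(P̄/Q̄) = (-698/8)(72.00/1250.0).

-5.026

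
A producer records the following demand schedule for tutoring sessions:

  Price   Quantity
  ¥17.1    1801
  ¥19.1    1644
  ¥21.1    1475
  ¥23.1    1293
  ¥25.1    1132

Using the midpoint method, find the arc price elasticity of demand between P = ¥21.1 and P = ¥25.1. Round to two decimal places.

-1.52

At P = 21.1, Q = 1475; at P = 25.1, Q = 1132.
ΔQ = -343, ΔP = 4.0. Midpoints: P̄ = 23.10, Q̄ = 1303.5.
ε = (ΔQ/ΔP)(P̄/Q̄) = (-343/4.0)(23.10/1303.5).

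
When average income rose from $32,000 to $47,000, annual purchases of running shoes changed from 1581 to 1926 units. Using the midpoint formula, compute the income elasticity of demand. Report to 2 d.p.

0.52

ΔQ = 345, ΔI = 15000. Midpoints: Ī = 39,500, Q̄ = 1753.5.
ε_I = (ΔQ/ΔI)(Ī/Q̄) = (345/15000)(39500/1753.5).
ε_I > 0, so the good is normal.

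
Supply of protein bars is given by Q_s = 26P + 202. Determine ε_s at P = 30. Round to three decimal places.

At P = 30, Q_s = 982.
dQ_s/dP = 26.
ε_s = (dQ_s/dP)(P/Q_s) = (26)(30/982).

0.794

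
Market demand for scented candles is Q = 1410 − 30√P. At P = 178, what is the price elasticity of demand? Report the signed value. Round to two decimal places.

At P = 178, Q = 1009.750.
dQ/dP = −30/(2√P) = -1.124.
ε = (dQ/dP)(P/Q) = (-1.124)(178/1009.750).

-0.20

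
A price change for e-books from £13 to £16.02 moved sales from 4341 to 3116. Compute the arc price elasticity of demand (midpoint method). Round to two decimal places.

-1.58

ΔQ = 3116 − 4341 = -1225; ΔP = 16.02 − 13 = 3.02.
Midpoints: P̄ = 14.51, Q̄ = 3728.5.
ε = (ΔQ/ΔP)(P̄/Q̄) = (-1225/3.02)(14.51/3728.5).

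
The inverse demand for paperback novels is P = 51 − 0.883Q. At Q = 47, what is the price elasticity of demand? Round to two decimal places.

-0.23

At Q = 47, P = 51 − 0.883(47) = 9.50.
dP/dQ = −0.883, so dQ/dP = 1/(−0.883) = -1.133.
ε = (dQ/dP)(P/Q) = (-1.133)(9.50/47).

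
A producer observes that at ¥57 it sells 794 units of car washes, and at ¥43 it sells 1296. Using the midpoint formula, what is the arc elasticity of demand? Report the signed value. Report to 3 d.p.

ΔQ = 1296 − 794 = 502; ΔP = 43 − 57 = -14.
Midpoints: P̄ = 50.00, Q̄ = 1045.0.
ε = (ΔQ/ΔP)(P̄/Q̄) = (502/-14)(50.00/1045.0).

-1.716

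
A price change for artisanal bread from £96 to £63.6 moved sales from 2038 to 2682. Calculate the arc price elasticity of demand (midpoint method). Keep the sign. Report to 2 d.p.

ΔQ = 2682 − 2038 = 644; ΔP = 63.6 − 96 = -32.4.
Midpoints: P̄ = 79.80, Q̄ = 2360.0.
ε = (ΔQ/ΔP)(P̄/Q̄) = (644/-32.4)(79.80/2360.0).

-0.67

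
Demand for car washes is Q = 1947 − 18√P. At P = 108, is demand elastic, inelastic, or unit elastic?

Q = 1759.939, dQ/dP = -0.866.
ε = (dQ/dP)(P/Q) ≈ -0.053.
|ε| = 0.05 < 1.

inelastic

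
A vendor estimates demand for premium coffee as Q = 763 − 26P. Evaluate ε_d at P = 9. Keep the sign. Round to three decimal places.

-0.442

At P = 9, Q = 529.
dQ/dP = −26.
ε = (dQ/dP)(P/Q) = (-26)(9/529).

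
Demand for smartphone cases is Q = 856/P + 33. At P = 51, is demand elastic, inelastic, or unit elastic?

inelastic

Q = 49.784, dQ/dP = -0.329.
ε = (dQ/dP)(P/Q) ≈ -0.337.
|ε| = 0.34 < 1.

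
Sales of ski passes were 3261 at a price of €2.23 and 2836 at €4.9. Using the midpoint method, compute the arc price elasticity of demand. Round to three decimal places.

-0.186

ΔQ = 2836 − 3261 = -425; ΔP = 4.9 − 2.23 = 2.67.
Midpoints: P̄ = 3.57, Q̄ = 3048.5.
ε = (ΔQ/ΔP)(P̄/Q̄) = (-425/2.67)(3.57/3048.5).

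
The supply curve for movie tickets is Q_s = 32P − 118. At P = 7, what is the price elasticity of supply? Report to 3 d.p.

2.113

At P = 7, Q_s = 106.
dQ_s/dP = 32.
ε_s = (dQ_s/dP)(P/Q_s) = (32)(7/106).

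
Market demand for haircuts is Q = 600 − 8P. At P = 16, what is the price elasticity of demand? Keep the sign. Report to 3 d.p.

At P = 16, Q = 472.
dQ/dP = −8.
ε = (dQ/dP)(P/Q) = (-8)(16/472).

-0.271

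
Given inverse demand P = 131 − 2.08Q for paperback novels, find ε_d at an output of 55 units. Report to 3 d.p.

-0.145

At Q = 55, P = 131 − 2.08(55) = 16.60.
dP/dQ = −2.08, so dQ/dP = 1/(−2.08) = -0.481.
ε = (dQ/dP)(P/Q) = (-0.481)(16.60/55).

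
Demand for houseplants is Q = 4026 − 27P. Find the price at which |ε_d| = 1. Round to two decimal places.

74.56

For linear demand Q = a − bP, ε = −bP/(a − bP). |ε| = 1 when bP = a − bP, i.e. P = a/(2b).
P = 4026/(2·27) = 4026/54 = 74.5556.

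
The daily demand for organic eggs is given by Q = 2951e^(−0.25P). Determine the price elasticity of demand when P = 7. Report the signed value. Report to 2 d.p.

At P = 7, Q = 512.807.
dQ/dP = −0.25·2951e^(−0.25P) = −0.25Q = -128.202.
ε = (dQ/dP)(P/Q) = (-128.202)(7/512.807).
|ε| > 1, so demand is elastic at this price.

-1.75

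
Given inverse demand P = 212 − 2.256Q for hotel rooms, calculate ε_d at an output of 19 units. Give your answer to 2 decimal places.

At Q = 19, P = 212 − 2.256(19) = 169.14.
dP/dQ = −2.256, so dQ/dP = 1/(−2.256) = -0.443.
ε = (dQ/dP)(P/Q) = (-0.443)(169.14/19).

-3.95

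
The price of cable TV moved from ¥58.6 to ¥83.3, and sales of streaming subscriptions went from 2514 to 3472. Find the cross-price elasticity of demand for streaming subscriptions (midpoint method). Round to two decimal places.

ΔQ_x = 3472 − 2514 = 958; ΔP_y = 83.3 − 58.6 = 24.7.
Midpoints: P̄_y = 70.95, Q̄_x = 2993.0.
ε_xy = (ΔQ_x/ΔP_y)(P̄_y/Q̄_x) = (958/24.7)(70.95/2993.0).

0.92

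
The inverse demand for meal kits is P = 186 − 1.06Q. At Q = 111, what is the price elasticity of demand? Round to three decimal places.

At Q = 111, P = 186 − 1.06(111) = 68.34.
dP/dQ = −1.06, so dQ/dP = 1/(−1.06) = -0.943.
ε = (dQ/dP)(P/Q) = (-0.943)(68.34/111).

-0.581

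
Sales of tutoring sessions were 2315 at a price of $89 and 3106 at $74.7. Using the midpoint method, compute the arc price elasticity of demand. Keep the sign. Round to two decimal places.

ΔQ = 3106 − 2315 = 791; ΔP = 74.7 − 89 = -14.3.
Midpoints: P̄ = 81.85, Q̄ = 2710.5.
ε = (ΔQ/ΔP)(P̄/Q̄) = (791/-14.3)(81.85/2710.5).

-1.67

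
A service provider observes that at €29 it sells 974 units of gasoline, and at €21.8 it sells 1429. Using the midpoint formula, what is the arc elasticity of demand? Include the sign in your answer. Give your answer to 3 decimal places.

ΔQ = 1429 − 974 = 455; ΔP = 21.8 − 29 = -7.2.
Midpoints: P̄ = 25.40, Q̄ = 1201.5.
ε = (ΔQ/ΔP)(P̄/Q̄) = (455/-7.2)(25.40/1201.5).

-1.336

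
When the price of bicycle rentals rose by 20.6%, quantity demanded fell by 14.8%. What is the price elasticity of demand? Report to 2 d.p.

-0.72

ε = %ΔQ / %ΔP = (-14.8)/(20.6) = -0.718.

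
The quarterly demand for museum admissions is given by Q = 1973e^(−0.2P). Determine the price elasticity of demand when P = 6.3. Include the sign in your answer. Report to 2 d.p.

At P = 6.3, Q = 559.649.
dQ/dP = −0.2·1973e^(−0.2P) = −0.2Q = -111.930.
ε = (dQ/dP)(P/Q) = (-111.930)(6.3/559.649).
|ε| > 1, so demand is elastic at this price.

-1.26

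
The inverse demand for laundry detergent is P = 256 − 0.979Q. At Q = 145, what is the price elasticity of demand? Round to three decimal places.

At Q = 145, P = 256 − 0.979(145) = 114.05.
dP/dQ = −0.979, so dQ/dP = 1/(−0.979) = -1.021.
ε = (dQ/dP)(P/Q) = (-1.021)(114.05/145).

-0.803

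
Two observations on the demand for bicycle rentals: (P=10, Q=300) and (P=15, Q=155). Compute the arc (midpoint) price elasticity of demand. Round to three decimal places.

ΔQ = 155 − 300 = -145; ΔP = 15 − 10 = 5.
Midpoints: P̄ = 12.50, Q̄ = 227.5.
ε = (ΔQ/ΔP)(P̄/Q̄) = (-145/5)(12.50/227.5).

-1.593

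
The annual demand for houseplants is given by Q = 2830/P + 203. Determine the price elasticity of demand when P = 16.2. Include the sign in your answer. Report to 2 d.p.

At P = 16.2, Q = 377.691.
dQ/dP = −2830/P² = -10.783.
ε = (dQ/dP)(P/Q) = (-10.783)(16.2/377.691).

-0.46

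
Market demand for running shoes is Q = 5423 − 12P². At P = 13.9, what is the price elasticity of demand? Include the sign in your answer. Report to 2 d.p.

At P = 13.9, Q = 3104.480.
dQ/dP = −24P = -333.600.
ε = (dQ/dP)(P/Q) = (-333.600)(13.9/3104.480).

-1.49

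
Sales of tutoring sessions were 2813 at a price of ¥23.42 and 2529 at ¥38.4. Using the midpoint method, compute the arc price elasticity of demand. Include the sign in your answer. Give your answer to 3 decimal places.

-0.219

ΔQ = 2529 − 2813 = -284; ΔP = 38.4 − 23.42 = 14.98.
Midpoints: P̄ = 30.91, Q̄ = 2671.0.
ε = (ΔQ/ΔP)(P̄/Q̄) = (-284/14.98)(30.91/2671.0).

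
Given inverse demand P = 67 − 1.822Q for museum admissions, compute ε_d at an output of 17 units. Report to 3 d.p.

-1.163

At Q = 17, P = 67 − 1.822(17) = 36.03.
dP/dQ = −1.822, so dQ/dP = 1/(−1.822) = -0.549.
ε = (dQ/dP)(P/Q) = (-0.549)(36.03/17).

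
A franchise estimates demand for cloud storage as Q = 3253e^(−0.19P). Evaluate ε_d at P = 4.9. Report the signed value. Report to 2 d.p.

At P = 4.9, Q = 1282.200.
dQ/dP = −0.19·3253e^(−0.19P) = −0.19Q = -243.618.
ε = (dQ/dP)(P/Q) = (-243.618)(4.9/1282.200).

-0.93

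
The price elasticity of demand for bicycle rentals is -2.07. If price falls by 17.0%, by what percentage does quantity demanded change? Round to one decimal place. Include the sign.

%ΔQ ≈ ε × %ΔP = (-2.07)(-17.0%) = 35.19%.

35.2%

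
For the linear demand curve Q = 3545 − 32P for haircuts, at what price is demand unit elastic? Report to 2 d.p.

55.39

For linear demand Q = a − bP, ε = −bP/(a − bP). |ε| = 1 when bP = a − bP, i.e. P = a/(2b).
P = 3545/(2·32) = 3545/64 = 55.3906.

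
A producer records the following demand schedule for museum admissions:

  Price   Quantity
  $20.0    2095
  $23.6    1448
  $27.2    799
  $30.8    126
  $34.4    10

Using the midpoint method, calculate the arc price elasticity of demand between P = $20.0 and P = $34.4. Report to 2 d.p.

At P = 20.0, Q = 2095; at P = 34.4, Q = 10.
ΔQ = -2085, ΔP = 14.4. Midpoints: P̄ = 27.20, Q̄ = 1052.5.
ε = (ΔQ/ΔP)(P̄/Q̄) = (-2085/14.4)(27.20/1052.5).

-3.74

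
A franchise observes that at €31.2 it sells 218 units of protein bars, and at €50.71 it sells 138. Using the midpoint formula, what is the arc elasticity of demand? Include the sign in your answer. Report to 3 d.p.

-0.943

ΔQ = 138 − 218 = -80; ΔP = 50.71 − 31.2 = 19.51.
Midpoints: P̄ = 40.95, Q̄ = 178.0.
ε = (ΔQ/ΔP)(P̄/Q̄) = (-80/19.51)(40.95/178.0).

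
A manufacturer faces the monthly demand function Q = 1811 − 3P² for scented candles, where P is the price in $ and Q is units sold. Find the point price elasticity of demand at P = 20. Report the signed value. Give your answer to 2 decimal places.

At P = 20, Q = 611.
dQ/dP = −6P = -120.
ε = (dQ/dP)(P/Q) = (-120)(20/611).

-3.93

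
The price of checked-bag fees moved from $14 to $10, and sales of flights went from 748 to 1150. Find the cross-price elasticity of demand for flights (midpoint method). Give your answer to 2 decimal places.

-1.27

ΔQ_x = 1150 − 748 = 402; ΔP_y = 10 − 14 = -4.
Midpoints: P̄_y = 12.00, Q̄_x = 949.0.
ε_xy = (ΔQ_x/ΔP_y)(P̄_y/Q̄_x) = (402/-4)(12.00/949.0).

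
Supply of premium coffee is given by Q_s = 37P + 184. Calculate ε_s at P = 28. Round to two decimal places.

0.85

At P = 28, Q_s = 1220.
dQ_s/dP = 37.
ε_s = (dQ_s/dP)(P/Q_s) = (37)(28/1220).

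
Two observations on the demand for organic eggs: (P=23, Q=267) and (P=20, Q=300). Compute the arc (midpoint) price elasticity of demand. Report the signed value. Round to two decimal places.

-0.83

ΔQ = 300 − 267 = 33; ΔP = 20 − 23 = -3.
Midpoints: P̄ = 21.50, Q̄ = 283.5.
ε = (ΔQ/ΔP)(P̄/Q̄) = (33/-3)(21.50/283.5).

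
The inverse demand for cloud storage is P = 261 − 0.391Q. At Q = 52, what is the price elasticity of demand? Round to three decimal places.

-11.837

At Q = 52, P = 261 − 0.391(52) = 240.67.
dP/dQ = −0.391, so dQ/dP = 1/(−0.391) = -2.558.
ε = (dQ/dP)(P/Q) = (-2.558)(240.67/52).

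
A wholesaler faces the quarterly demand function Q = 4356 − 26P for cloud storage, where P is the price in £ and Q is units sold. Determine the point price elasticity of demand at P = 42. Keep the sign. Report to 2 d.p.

-0.33

At P = 42, Q = 3264.
dQ/dP = −26.
ε = (dQ/dP)(P/Q) = (-26)(42/3264).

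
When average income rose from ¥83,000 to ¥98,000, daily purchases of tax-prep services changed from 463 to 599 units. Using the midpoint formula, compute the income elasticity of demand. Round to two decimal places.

1.55

ΔQ = 136, ΔI = 15000. Midpoints: Ī = 90,500, Q̄ = 531.0.
ε_I = (ΔQ/ΔI)(Ī/Q̄) = (136/15000)(90500/531.0).
ε_I > 0, so the good is normal.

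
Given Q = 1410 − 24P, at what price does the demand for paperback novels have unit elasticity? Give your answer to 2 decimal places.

29.38

For linear demand Q = a − bP, ε = −bP/(a − bP). |ε| = 1 when bP = a − bP, i.e. P = a/(2b).
P = 1410/(2·24) = 1410/48 = 29.3750.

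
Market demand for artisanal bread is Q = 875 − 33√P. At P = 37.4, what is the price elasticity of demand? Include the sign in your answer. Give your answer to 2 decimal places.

At P = 37.4, Q = 673.187.
dQ/dP = −33/(2√P) = -2.698.
ε = (dQ/dP)(P/Q) = (-2.698)(37.4/673.187).

-0.15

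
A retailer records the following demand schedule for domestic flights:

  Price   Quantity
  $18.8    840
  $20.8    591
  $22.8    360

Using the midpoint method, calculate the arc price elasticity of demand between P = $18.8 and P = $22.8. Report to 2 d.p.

-4.16

At P = 18.8, Q = 840; at P = 22.8, Q = 360.
ΔQ = -480, ΔP = 4.0. Midpoints: P̄ = 20.80, Q̄ = 600.0.
ε = (ΔQ/ΔP)(P̄/Q̄) = (-480/4.0)(20.80/600.0).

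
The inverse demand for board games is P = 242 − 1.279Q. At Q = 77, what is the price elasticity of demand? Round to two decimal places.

-1.46

At Q = 77, P = 242 − 1.279(77) = 143.52.
dP/dQ = −1.279, so dQ/dP = 1/(−1.279) = -0.782.
ε = (dQ/dP)(P/Q) = (-0.782)(143.52/77).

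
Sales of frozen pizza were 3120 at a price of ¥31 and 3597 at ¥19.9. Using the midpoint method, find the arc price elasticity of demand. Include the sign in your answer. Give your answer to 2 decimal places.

-0.33

ΔQ = 3597 − 3120 = 477; ΔP = 19.9 − 31 = -11.1.
Midpoints: P̄ = 25.45, Q̄ = 3358.5.
ε = (ΔQ/ΔP)(P̄/Q̄) = (477/-11.1)(25.45/3358.5).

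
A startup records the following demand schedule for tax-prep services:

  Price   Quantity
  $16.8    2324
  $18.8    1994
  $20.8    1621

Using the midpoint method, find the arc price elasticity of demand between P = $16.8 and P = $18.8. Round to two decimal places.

At P = 16.8, Q = 2324; at P = 18.8, Q = 1994.
ΔQ = -330, ΔP = 2.0. Midpoints: P̄ = 17.80, Q̄ = 2159.0.
ε = (ΔQ/ΔP)(P̄/Q̄) = (-330/2.0)(17.80/2159.0).

-1.36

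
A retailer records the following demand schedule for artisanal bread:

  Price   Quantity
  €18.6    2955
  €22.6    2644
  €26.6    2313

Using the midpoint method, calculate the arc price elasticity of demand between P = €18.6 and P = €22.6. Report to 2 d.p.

At P = 18.6, Q = 2955; at P = 22.6, Q = 2644.
ΔQ = -311, ΔP = 4.0. Midpoints: P̄ = 20.60, Q̄ = 2799.5.
ε = (ΔQ/ΔP)(P̄/Q̄) = (-311/4.0)(20.60/2799.5).

-0.57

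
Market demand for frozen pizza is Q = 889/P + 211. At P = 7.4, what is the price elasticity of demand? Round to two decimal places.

-0.36

At P = 7.4, Q = 331.135.
dQ/dP = −889/P² = -16.234.
ε = (dQ/dP)(P/Q) = (-16.234)(7.4/331.135).
|ε| < 1, so demand is inelastic at this price.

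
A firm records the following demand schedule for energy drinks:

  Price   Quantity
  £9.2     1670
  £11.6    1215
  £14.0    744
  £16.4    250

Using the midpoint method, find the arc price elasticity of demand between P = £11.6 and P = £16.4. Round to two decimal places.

-3.84

At P = 11.6, Q = 1215; at P = 16.4, Q = 250.
ΔQ = -965, ΔP = 4.8. Midpoints: P̄ = 14.00, Q̄ = 732.5.
ε = (ΔQ/ΔP)(P̄/Q̄) = (-965/4.8)(14.00/732.5).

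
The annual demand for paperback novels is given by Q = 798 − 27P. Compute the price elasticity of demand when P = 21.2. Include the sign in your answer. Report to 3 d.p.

-2.537

At P = 21.2, Q = 225.600.
dQ/dP = −27.
ε = (dQ/dP)(P/Q) = (-27)(21.2/225.600).
|ε| > 1, so demand is elastic at this price.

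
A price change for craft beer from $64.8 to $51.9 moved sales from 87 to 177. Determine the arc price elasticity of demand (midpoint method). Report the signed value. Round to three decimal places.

ΔQ = 177 − 87 = 90; ΔP = 51.9 − 64.8 = -12.9.
Midpoints: P̄ = 58.35, Q̄ = 132.0.
ε = (ΔQ/ΔP)(P̄/Q̄) = (90/-12.9)(58.35/132.0).

-3.084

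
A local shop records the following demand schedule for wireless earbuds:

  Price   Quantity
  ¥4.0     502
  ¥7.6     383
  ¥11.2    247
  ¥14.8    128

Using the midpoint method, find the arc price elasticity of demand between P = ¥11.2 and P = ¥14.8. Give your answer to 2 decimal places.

-2.29

At P = 11.2, Q = 247; at P = 14.8, Q = 128.
ΔQ = -119, ΔP = 3.6. Midpoints: P̄ = 13.00, Q̄ = 187.5.
ε = (ΔQ/ΔP)(P̄/Q̄) = (-119/3.6)(13.00/187.5).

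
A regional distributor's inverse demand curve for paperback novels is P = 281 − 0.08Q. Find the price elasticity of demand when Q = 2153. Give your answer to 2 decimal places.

-0.63

At Q = 2153, P = 281 − 0.08(2153) = 108.76.
dP/dQ = −0.08, so dQ/dP = 1/(−0.08) = -12.500.
ε = (dQ/dP)(P/Q) = (-12.500)(108.76/2153).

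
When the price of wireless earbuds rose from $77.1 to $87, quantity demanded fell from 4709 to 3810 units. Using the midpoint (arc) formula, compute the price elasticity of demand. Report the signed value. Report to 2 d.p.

ΔQ = 3810 − 4709 = -899; ΔP = 87 − 77.1 = 9.9.
Midpoints: P̄ = 82.05, Q̄ = 4259.5.
ε = (ΔQ/ΔP)(P̄/Q̄) = (-899/9.9)(82.05/4259.5).

-1.75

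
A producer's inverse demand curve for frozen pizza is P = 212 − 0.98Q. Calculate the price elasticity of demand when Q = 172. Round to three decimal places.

At Q = 172, P = 212 − 0.98(172) = 43.44.
dP/dQ = −0.98, so dQ/dP = 1/(−0.98) = -1.020.
ε = (dQ/dP)(P/Q) = (-1.020)(43.44/172).

-0.258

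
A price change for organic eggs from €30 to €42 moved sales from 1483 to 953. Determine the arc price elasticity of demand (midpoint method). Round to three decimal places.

ΔQ = 953 − 1483 = -530; ΔP = 42 − 30 = 12.
Midpoints: P̄ = 36.00, Q̄ = 1218.0.
ε = (ΔQ/ΔP)(P̄/Q̄) = (-530/12)(36.00/1218.0).

-1.305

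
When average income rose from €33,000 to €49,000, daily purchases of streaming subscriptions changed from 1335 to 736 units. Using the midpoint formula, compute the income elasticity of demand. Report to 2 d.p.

-1.48

ΔQ = -599, ΔI = 16000. Midpoints: Ī = 41,000, Q̄ = 1035.5.
ε_I = (ΔQ/ΔI)(Ī/Q̄) = (-599/16000)(41000/1035.5).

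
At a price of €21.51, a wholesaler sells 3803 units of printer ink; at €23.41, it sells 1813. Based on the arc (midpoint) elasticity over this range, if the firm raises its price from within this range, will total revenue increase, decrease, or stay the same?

decrease

Arc ε = (-1990/1.9)(22.46/2808.0) ≈ -8.377.
|ε| = 8.38 > 1, so demand is elastic. A price rise therefore reduces total revenue.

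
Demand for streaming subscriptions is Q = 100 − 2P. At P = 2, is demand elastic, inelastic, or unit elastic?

Q = 96, dQ/dP = -2.
ε = (dQ/dP)(P/Q) ≈ -0.042.
|ε| = 0.04 < 1.

inelastic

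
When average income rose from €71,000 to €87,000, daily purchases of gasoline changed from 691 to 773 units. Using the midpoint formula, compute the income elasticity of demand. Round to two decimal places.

ΔQ = 82, ΔI = 16000. Midpoints: Ī = 79,000, Q̄ = 732.0.
ε_I = (ΔQ/ΔI)(Ī/Q̄) = (82/16000)(79000/732.0).

0.55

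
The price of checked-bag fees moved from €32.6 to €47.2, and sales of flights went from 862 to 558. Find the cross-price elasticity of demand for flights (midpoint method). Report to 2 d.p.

-1.17

ΔQ_x = 558 − 862 = -304; ΔP_y = 47.2 − 32.6 = 14.6.
Midpoints: P̄_y = 39.90, Q̄_x = 710.0.
ε_xy = (ΔQ_x/ΔP_y)(P̄_y/Q̄_x) = (-304/14.6)(39.90/710.0).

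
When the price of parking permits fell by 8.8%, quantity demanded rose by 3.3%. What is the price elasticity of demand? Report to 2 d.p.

-0.38

ε = %ΔQ / %ΔP = (3.3)/(-8.8) = -0.375.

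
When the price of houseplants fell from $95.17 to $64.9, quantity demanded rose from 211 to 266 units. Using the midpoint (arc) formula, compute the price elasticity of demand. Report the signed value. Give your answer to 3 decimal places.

-0.610

ΔQ = 266 − 211 = 55; ΔP = 64.9 − 95.17 = -30.27.
Midpoints: P̄ = 80.03, Q̄ = 238.5.
ε = (ΔQ/ΔP)(P̄/Q̄) = (55/-30.27)(80.03/238.5).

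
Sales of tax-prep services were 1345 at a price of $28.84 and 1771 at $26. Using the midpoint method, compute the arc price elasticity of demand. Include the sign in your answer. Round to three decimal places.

ΔQ = 1771 − 1345 = 426; ΔP = 26 − 28.84 = -2.84.
Midpoints: P̄ = 27.42, Q̄ = 1558.0.
ε = (ΔQ/ΔP)(P̄/Q̄) = (426/-2.84)(27.42/1558.0).

-2.640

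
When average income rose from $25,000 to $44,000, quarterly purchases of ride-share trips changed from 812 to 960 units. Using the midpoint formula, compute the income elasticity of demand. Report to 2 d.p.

ΔQ = 148, ΔI = 19000. Midpoints: Ī = 34,500, Q̄ = 886.0.
ε_I = (ΔQ/ΔI)(Ī/Q̄) = (148/19000)(34500/886.0).
ε_I > 0, so the good is normal.

0.30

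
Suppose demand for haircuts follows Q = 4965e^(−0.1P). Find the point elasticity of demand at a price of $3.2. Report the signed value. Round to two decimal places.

At P = 3.2, Q = 3605.330.
dQ/dP = −0.1·4965e^(−0.1P) = −0.1Q = -360.533.
ε = (dQ/dP)(P/Q) = (-360.533)(3.2/3605.330).
|ε| < 1, so demand is inelastic at this price.

-0.32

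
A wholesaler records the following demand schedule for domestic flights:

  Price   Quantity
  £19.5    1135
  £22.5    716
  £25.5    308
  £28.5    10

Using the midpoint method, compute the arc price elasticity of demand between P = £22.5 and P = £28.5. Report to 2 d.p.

-8.27

At P = 22.5, Q = 716; at P = 28.5, Q = 10.
ΔQ = -706, ΔP = 6.0. Midpoints: P̄ = 25.50, Q̄ = 363.0.
ε = (ΔQ/ΔP)(P̄/Q̄) = (-706/6.0)(25.50/363.0).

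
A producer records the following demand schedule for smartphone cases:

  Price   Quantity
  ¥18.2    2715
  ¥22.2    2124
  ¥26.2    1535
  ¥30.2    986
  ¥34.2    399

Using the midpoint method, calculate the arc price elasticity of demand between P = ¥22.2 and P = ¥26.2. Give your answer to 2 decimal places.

-1.95

At P = 22.2, Q = 2124; at P = 26.2, Q = 1535.
ΔQ = -589, ΔP = 4.0. Midpoints: P̄ = 24.20, Q̄ = 1829.5.
ε = (ΔQ/ΔP)(P̄/Q̄) = (-589/4.0)(24.20/1829.5).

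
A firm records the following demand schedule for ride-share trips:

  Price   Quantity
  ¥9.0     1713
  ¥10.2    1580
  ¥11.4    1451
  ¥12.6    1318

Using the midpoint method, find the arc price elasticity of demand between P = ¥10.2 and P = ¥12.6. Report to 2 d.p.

-0.86

At P = 10.2, Q = 1580; at P = 12.6, Q = 1318.
ΔQ = -262, ΔP = 2.4. Midpoints: P̄ = 11.40, Q̄ = 1449.0.
ε = (ΔQ/ΔP)(P̄/Q̄) = (-262/2.4)(11.40/1449.0).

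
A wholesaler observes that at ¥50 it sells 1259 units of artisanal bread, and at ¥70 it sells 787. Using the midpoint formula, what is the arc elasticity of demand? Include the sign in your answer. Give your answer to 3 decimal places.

ΔQ = 787 − 1259 = -472; ΔP = 70 − 50 = 20.
Midpoints: P̄ = 60.00, Q̄ = 1023.0.
ε = (ΔQ/ΔP)(P̄/Q̄) = (-472/20)(60.00/1023.0).

-1.384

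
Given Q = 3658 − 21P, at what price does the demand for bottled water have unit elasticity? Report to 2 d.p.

For linear demand Q = a − bP, ε = −bP/(a − bP). |ε| = 1 when bP = a − bP, i.e. P = a/(2b).
P = 3658/(2·21) = 3658/42 = 87.0952.

87.10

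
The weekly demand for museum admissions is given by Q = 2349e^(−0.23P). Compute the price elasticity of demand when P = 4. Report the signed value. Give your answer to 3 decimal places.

-0.920

At P = 4, Q = 936.121.
dQ/dP = −0.23·2349e^(−0.23P) = −0.23Q = -215.308.
ε = (dQ/dP)(P/Q) = (-215.308)(4/936.121).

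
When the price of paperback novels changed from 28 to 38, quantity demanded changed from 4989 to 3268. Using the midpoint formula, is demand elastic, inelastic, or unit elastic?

elastic

Arc ε ≈ -1.376.
|ε| = 1.38 > 1.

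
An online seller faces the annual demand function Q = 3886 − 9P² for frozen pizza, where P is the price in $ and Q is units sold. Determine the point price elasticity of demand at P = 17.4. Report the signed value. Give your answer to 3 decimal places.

At P = 17.4, Q = 1161.160.
dQ/dP = −18P = -313.200.
ε = (dQ/dP)(P/Q) = (-313.200)(17.4/1161.160).
|ε| > 1, so demand is elastic at this price.

-4.693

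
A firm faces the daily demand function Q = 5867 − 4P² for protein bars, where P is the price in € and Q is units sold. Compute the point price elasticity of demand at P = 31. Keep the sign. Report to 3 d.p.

At P = 31, Q = 2023.
dQ/dP = −8P = -248.
ε = (dQ/dP)(P/Q) = (-248)(31/2023).

-3.800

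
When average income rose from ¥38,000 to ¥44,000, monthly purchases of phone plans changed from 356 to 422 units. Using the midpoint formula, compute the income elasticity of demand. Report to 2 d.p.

1.16

ΔQ = 66, ΔI = 6000. Midpoints: Ī = 41,000, Q̄ = 389.0.
ε_I = (ΔQ/ΔI)(Ī/Q̄) = (66/6000)(41000/389.0).
ε_I > 0, so the good is normal.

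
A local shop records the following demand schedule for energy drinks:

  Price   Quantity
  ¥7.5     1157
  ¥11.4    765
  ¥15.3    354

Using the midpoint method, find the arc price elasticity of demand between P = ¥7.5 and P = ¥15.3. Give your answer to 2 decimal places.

-1.55

At P = 7.5, Q = 1157; at P = 15.3, Q = 354.
ΔQ = -803, ΔP = 7.8. Midpoints: P̄ = 11.40, Q̄ = 755.5.
ε = (ΔQ/ΔP)(P̄/Q̄) = (-803/7.8)(11.40/755.5).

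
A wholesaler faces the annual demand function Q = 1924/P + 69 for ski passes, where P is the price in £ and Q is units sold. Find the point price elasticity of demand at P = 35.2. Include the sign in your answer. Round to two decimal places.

-0.44

At P = 35.2, Q = 123.659.
dQ/dP = −1924/P² = -1.553.
ε = (dQ/dP)(P/Q) = (-1.553)(35.2/123.659).
|ε| < 1, so demand is inelastic at this price.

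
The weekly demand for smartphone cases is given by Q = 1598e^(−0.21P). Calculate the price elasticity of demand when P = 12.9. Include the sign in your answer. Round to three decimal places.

At P = 12.9, Q = 106.432.
dQ/dP = −0.21·1598e^(−0.21P) = −0.21Q = -22.351.
ε = (dQ/dP)(P/Q) = (-22.351)(12.9/106.432).

-2.709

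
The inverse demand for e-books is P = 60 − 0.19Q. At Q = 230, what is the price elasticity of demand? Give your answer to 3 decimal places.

At Q = 230, P = 60 − 0.19(230) = 16.30.
dP/dQ = −0.19, so dQ/dP = 1/(−0.19) = -5.263.
ε = (dQ/dP)(P/Q) = (-5.263)(16.30/230).

-0.373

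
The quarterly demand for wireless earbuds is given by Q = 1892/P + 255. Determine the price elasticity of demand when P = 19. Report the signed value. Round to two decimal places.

-0.28

At P = 19, Q = 354.579.
dQ/dP = −1892/P² = -5.241.
ε = (dQ/dP)(P/Q) = (-5.241)(19/354.579).
|ε| < 1, so demand is inelastic at this price.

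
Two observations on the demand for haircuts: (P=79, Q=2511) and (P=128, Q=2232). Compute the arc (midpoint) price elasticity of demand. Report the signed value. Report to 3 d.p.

ΔQ = 2232 − 2511 = -279; ΔP = 128 − 79 = 49.
Midpoints: P̄ = 103.50, Q̄ = 2371.5.
ε = (ΔQ/ΔP)(P̄/Q̄) = (-279/49)(103.50/2371.5).

-0.248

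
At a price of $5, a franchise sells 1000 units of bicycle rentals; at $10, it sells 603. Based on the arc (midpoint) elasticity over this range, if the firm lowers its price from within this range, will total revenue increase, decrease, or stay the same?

decrease

Arc ε = (-397/5)(7.50/801.5) ≈ -0.743.
|ε| = 0.74 < 1, so demand is inelastic. A price cut therefore reduces total revenue.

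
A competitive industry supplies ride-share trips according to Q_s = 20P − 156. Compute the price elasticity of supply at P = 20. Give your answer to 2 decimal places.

1.64

At P = 20, Q_s = 244.
dQ_s/dP = 20.
ε_s = (dQ_s/dP)(P/Q_s) = (20)(20/244).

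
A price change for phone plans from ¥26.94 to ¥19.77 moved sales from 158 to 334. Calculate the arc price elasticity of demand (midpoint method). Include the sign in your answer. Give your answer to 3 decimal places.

-2.330

ΔQ = 334 − 158 = 176; ΔP = 19.77 − 26.94 = -7.17.
Midpoints: P̄ = 23.36, Q̄ = 246.0.
ε = (ΔQ/ΔP)(P̄/Q̄) = (176/-7.17)(23.36/246.0).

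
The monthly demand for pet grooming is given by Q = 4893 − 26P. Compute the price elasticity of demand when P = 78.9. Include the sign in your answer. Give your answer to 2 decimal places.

-0.72

At P = 78.9, Q = 2841.600.
dQ/dP = −26.
ε = (dQ/dP)(P/Q) = (-26)(78.9/2841.600).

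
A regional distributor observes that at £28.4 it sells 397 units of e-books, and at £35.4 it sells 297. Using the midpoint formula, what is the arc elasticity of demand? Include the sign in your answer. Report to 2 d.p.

ΔQ = 297 − 397 = -100; ΔP = 35.4 − 28.4 = 7.
Midpoints: P̄ = 31.90, Q̄ = 347.0.
ε = (ΔQ/ΔP)(P̄/Q̄) = (-100/7)(31.90/347.0).

-1.31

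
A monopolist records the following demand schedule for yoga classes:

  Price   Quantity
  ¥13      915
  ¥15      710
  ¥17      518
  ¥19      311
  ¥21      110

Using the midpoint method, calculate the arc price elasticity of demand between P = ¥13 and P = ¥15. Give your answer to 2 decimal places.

-1.77

At P = 13, Q = 915; at P = 15, Q = 710.
ΔQ = -205, ΔP = 2. Midpoints: P̄ = 14.00, Q̄ = 812.5.
ε = (ΔQ/ΔP)(P̄/Q̄) = (-205/2)(14.00/812.5).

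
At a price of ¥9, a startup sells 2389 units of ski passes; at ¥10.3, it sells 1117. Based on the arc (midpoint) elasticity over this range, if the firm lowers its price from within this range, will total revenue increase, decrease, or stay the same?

Arc ε = (-1272/1.3)(9.65/1753.0) ≈ -5.386.
|ε| = 5.39 > 1, so demand is elastic. A price cut therefore raises total revenue.

increase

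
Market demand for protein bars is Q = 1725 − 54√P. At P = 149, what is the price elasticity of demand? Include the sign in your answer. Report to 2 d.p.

-0.31

At P = 149, Q = 1065.846.
dQ/dP = −54/(2√P) = -2.212.
ε = (dQ/dP)(P/Q) = (-2.212)(149/1065.846).
|ε| < 1, so demand is inelastic at this price.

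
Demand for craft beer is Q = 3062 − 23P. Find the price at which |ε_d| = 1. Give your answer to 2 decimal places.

66.57

For linear demand Q = a − bP, ε = −bP/(a − bP). |ε| = 1 when bP = a − bP, i.e. P = a/(2b).
P = 3062/(2·23) = 3062/46 = 66.5652.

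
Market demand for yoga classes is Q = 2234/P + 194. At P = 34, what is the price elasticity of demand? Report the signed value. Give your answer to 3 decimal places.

-0.253

At P = 34, Q = 259.706.
dQ/dP = −2234/P² = -1.933.
ε = (dQ/dP)(P/Q) = (-1.933)(34/259.706).
|ε| < 1, so demand is inelastic at this price.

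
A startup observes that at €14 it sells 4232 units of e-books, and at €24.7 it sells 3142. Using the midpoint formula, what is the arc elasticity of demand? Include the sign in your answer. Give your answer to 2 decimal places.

-0.53

ΔQ = 3142 − 4232 = -1090; ΔP = 24.7 − 14 = 10.7.
Midpoints: P̄ = 19.35, Q̄ = 3687.0.
ε = (ΔQ/ΔP)(P̄/Q̄) = (-1090/10.7)(19.35/3687.0).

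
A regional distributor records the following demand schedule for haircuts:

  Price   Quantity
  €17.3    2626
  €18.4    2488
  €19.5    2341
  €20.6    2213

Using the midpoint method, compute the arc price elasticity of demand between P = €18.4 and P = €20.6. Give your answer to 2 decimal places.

-1.04

At P = 18.4, Q = 2488; at P = 20.6, Q = 2213.
ΔQ = -275, ΔP = 2.2. Midpoints: P̄ = 19.50, Q̄ = 2350.5.
ε = (ΔQ/ΔP)(P̄/Q̄) = (-275/2.2)(19.50/2350.5).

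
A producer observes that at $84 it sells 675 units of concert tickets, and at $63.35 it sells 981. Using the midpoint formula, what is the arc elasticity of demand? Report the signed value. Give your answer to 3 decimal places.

-1.319

ΔQ = 981 − 675 = 306; ΔP = 63.35 − 84 = -20.65.
Midpoints: P̄ = 73.67, Q̄ = 828.0.
ε = (ΔQ/ΔP)(P̄/Q̄) = (306/-20.65)(73.67/828.0).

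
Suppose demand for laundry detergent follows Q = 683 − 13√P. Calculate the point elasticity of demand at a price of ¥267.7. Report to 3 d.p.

At P = 267.7, Q = 470.300.
dQ/dP = −13/(2√P) = -0.397.
ε = (dQ/dP)(P/Q) = (-0.397)(267.7/470.300).

-0.226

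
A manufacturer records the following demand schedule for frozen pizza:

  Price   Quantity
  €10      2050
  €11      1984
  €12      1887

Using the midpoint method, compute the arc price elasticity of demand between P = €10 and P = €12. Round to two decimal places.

At P = 10, Q = 2050; at P = 12, Q = 1887.
ΔQ = -163, ΔP = 2. Midpoints: P̄ = 11.00, Q̄ = 1968.5.
ε = (ΔQ/ΔP)(P̄/Q̄) = (-163/2)(11.00/1968.5).

-0.46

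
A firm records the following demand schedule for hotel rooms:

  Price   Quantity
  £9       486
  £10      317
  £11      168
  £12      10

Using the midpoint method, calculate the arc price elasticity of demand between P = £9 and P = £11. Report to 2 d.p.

At P = 9, Q = 486; at P = 11, Q = 168.
ΔQ = -318, ΔP = 2. Midpoints: P̄ = 10.00, Q̄ = 327.0.
ε = (ΔQ/ΔP)(P̄/Q̄) = (-318/2)(10.00/327.0).

-4.86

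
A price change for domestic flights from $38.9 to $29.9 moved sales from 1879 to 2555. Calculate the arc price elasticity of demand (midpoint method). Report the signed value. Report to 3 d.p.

-1.165

ΔQ = 2555 − 1879 = 676; ΔP = 29.9 − 38.9 = -9.
Midpoints: P̄ = 34.40, Q̄ = 2217.0.
ε = (ΔQ/ΔP)(P̄/Q̄) = (676/-9)(34.40/2217.0).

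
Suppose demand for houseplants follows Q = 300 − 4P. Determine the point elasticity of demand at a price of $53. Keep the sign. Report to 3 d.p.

At P = 53, Q = 88.
dQ/dP = −4.
ε = (dQ/dP)(P/Q) = (-4)(53/88).

-2.409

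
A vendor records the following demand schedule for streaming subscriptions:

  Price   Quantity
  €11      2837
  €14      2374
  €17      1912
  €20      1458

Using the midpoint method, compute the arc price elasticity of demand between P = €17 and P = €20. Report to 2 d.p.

-1.66

At P = 17, Q = 1912; at P = 20, Q = 1458.
ΔQ = -454, ΔP = 3. Midpoints: P̄ = 18.50, Q̄ = 1685.0.
ε = (ΔQ/ΔP)(P̄/Q̄) = (-454/3)(18.50/1685.0).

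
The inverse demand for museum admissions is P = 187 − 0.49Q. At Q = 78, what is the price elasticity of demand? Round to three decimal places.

At Q = 78, P = 187 − 0.49(78) = 148.78.
dP/dQ = −0.49, so dQ/dP = 1/(−0.49) = -2.041.
ε = (dQ/dP)(P/Q) = (-2.041)(148.78/78).

-3.893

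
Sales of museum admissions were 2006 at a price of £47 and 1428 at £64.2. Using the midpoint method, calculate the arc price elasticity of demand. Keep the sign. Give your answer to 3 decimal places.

-1.088

ΔQ = 1428 − 2006 = -578; ΔP = 64.2 − 47 = 17.2.
Midpoints: P̄ = 55.60, Q̄ = 1717.0.
ε = (ΔQ/ΔP)(P̄/Q̄) = (-578/17.2)(55.60/1717.0).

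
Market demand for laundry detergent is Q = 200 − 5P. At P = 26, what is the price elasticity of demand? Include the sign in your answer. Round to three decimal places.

-1.857

At P = 26, Q = 70.
dQ/dP = −5.
ε = (dQ/dP)(P/Q) = (-5)(26/70).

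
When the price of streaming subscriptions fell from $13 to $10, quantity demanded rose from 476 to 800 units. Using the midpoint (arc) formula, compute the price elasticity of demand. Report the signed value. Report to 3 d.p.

ΔQ = 800 − 476 = 324; ΔP = 10 − 13 = -3.
Midpoints: P̄ = 11.50, Q̄ = 638.0.
ε = (ΔQ/ΔP)(P̄/Q̄) = (324/-3)(11.50/638.0).

-1.947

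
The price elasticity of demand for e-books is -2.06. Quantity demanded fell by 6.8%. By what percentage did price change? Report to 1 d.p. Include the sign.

3.3%

%ΔP ≈ %ΔQ / ε = (-6.8%)/(-2.06) = 3.30%.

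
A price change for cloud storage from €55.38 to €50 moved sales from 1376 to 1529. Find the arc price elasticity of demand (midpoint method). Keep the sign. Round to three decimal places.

-1.032

ΔQ = 1529 − 1376 = 153; ΔP = 50 − 55.38 = -5.38.
Midpoints: P̄ = 52.69, Q̄ = 1452.5.
ε = (ΔQ/ΔP)(P̄/Q̄) = (153/-5.38)(52.69/1452.5).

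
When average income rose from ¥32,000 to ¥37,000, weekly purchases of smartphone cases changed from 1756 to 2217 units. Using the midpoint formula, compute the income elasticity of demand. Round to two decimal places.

1.60

ΔQ = 461, ΔI = 5000. Midpoints: Ī = 34,500, Q̄ = 1986.5.
ε_I = (ΔQ/ΔI)(Ī/Q̄) = (461/5000)(34500/1986.5).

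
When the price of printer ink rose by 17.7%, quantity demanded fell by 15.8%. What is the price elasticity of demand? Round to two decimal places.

ε = %ΔQ / %ΔP = (-15.8)/(17.7) = -0.893.

-0.89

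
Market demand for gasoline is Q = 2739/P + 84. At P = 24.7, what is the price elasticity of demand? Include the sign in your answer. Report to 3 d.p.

-0.569

At P = 24.7, Q = 194.891.
dQ/dP = −2739/P² = -4.490.
ε = (dQ/dP)(P/Q) = (-4.490)(24.7/194.891).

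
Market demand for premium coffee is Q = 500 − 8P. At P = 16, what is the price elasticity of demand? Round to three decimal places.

At P = 16, Q = 372.
dQ/dP = −8.
ε = (dQ/dP)(P/Q) = (-8)(16/372).

-0.344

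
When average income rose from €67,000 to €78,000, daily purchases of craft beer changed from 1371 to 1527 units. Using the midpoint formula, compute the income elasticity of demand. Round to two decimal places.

ΔQ = 156, ΔI = 11000. Midpoints: Ī = 72,500, Q̄ = 1449.0.
ε_I = (ΔQ/ΔI)(Ī/Q̄) = (156/11000)(72500/1449.0).
ε_I > 0, so the good is normal.

0.71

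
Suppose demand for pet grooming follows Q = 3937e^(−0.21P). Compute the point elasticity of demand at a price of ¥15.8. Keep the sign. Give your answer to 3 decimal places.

At P = 15.8, Q = 142.619.
dQ/dP = −0.21·3937e^(−0.21P) = −0.21Q = -29.950.
ε = (dQ/dP)(P/Q) = (-29.950)(15.8/142.619).

-3.318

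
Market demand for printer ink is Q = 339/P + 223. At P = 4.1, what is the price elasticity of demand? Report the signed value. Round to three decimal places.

-0.270

At P = 4.1, Q = 305.683.
dQ/dP = −339/P² = -20.167.
ε = (dQ/dP)(P/Q) = (-20.167)(4.1/305.683).
|ε| < 1, so demand is inelastic at this price.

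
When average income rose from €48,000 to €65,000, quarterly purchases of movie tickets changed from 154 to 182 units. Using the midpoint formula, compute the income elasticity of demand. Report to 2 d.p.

0.55

ΔQ = 28, ΔI = 17000. Midpoints: Ī = 56,500, Q̄ = 168.0.
ε_I = (ΔQ/ΔI)(Ī/Q̄) = (28/17000)(56500/168.0).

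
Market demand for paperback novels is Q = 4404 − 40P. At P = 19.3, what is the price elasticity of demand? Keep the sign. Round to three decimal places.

-0.213

At P = 19.3, Q = 3632.
dQ/dP = −40.
ε = (dQ/dP)(P/Q) = (-40)(19.3/3632).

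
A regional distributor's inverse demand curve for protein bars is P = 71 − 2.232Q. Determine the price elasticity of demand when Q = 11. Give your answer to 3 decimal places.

-1.892

At Q = 11, P = 71 − 2.232(11) = 46.45.
dP/dQ = −2.232, so dQ/dP = 1/(−2.232) = -0.448.
ε = (dQ/dP)(P/Q) = (-0.448)(46.45/11).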